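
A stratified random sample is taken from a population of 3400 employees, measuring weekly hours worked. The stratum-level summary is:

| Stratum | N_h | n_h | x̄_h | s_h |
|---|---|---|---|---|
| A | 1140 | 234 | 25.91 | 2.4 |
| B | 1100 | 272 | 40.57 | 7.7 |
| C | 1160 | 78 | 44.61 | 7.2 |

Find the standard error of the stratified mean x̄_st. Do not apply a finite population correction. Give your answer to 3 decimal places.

SE(x̄_st) ≈ 0.321

V̂(x̄_st) = Σ W_h² s_h²/n_h, with W_h = N_h/N and N = 3400:
  stratum A: (1140/3400)²·2.4²/234 = 0.00276731
  stratum B: (1100/3400)²·7.7²/272 = 0.022816
  stratum C: (1160/3400)²·7.2²/78 = 0.0773622
V̂(x̄_st) = 0.102945
SE(x̄_st) = √0.102945 = 0.320851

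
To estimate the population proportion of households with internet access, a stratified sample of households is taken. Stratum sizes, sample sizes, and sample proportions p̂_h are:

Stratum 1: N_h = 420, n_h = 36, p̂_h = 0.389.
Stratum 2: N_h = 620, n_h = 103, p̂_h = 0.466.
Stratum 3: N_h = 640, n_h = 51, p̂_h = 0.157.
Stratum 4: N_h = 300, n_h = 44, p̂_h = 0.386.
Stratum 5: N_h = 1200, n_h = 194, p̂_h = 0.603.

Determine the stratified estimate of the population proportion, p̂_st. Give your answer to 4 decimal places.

p̂_st ≈ 0.4378

N = 3180; stratum weights W_h = N_h/N.
p̂_st = Σ W_h p̂_h = (420·0.389 + 620·0.466 + 640·0.157 + 300·0.386 + 1200·0.603)/3180 = 0.43779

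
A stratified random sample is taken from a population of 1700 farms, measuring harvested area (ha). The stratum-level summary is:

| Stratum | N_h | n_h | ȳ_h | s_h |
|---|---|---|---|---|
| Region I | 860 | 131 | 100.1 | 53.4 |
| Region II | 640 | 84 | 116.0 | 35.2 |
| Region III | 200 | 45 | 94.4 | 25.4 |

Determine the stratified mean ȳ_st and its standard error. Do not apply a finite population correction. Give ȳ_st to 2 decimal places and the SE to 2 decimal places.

ȳ_st = Σ W_h ȳ_h = (860·100.1 + 640·116.0 + 200·94.4)/1700 = 105.41529
V̂(ȳ_st) = Σ W_h² s_h²/n_h, with W_h = N_h/N and N = 1700:
  stratum Region I: (860/1700)²·53.4²/131 = 5.57071
  stratum Region II: (640/1700)²·35.2²/84 = 2.09059
  stratum Region III: (200/1700)²·25.4²/45 = 0.198434
V̂(ȳ_st) = 7.85973
SE(ȳ_st) = √7.85973 = 2.80352

ȳ_st ≈ 105.42, SE ≈ 2.80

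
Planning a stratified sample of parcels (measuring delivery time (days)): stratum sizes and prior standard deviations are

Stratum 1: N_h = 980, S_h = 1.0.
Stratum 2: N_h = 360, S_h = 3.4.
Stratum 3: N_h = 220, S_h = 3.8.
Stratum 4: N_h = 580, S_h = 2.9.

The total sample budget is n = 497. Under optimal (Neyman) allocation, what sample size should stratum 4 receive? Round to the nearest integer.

Neyman allocation: n_h = n · N_h S_h / Σ N_i S_i, with n = 497.
  stratum 1: N_h·S_h = 980·1.0 = 980.00
  stratum 2: N_h·S_h = 360·3.4 = 1224.00
  stratum 3: N_h·S_h = 220·3.8 = 836.00
  stratum 4: N_h·S_h = 580·2.9 = 1682.00
Σ N_h S_h = 4722.00
n for stratum 4 = 497·1682.00/4722.00 = 177.034 → 177

177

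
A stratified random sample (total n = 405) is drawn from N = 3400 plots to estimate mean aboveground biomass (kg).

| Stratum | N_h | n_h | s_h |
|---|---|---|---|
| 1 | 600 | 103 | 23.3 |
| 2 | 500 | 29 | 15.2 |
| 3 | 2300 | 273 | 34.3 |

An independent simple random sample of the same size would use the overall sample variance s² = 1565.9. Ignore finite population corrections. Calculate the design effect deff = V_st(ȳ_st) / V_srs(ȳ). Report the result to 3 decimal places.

V̂(ȳ_st) = Σ W_h² s_h²/n_h, with W_h = N_h/N and N = 3400:
  stratum 1: (600/3400)²·23.3²/103 = 0.164142
  stratum 2: (500/3400)²·15.2²/29 = 0.172294
  stratum 3: (2300/3400)²·34.3²/273 = 1.97208
V_st = 2.30851
V_srs = s²/n = 1565.9/405 = 3.86642
deff = V_st / V_srs = 2.30851/3.86642 = 0.5971

deff ≈ 0.597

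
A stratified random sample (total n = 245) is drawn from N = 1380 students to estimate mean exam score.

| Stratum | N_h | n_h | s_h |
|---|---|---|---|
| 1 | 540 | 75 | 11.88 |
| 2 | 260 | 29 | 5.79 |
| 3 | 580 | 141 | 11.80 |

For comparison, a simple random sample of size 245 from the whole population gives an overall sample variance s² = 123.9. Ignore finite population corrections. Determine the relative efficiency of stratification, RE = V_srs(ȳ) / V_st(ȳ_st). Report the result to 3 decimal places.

RE ≈ 1.004

V̂(ȳ_st) = Σ W_h² s_h²/n_h, with W_h = N_h/N and N = 1380:
  stratum 1: (540/1380)²·11.88²/75 = 0.288138
  stratum 2: (260/1380)²·5.79²/29 = 0.0410344
  stratum 3: (580/1380)²·11.80²/141 = 0.174439
V_st = 0.503611
V_srs = s²/n = 123.9/245 = 0.505714
Relative efficiency = V_srs / V_st = 0.505714/0.503611 = 1.0042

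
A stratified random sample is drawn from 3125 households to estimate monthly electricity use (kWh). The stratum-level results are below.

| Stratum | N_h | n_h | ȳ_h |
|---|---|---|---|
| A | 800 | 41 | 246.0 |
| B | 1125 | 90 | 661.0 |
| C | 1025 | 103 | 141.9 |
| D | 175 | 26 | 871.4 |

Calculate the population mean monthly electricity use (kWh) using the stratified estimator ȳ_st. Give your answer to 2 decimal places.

N = Σ N_h = 3125. Stratum weights W_h = N_h/N.
ȳ_st = (800·246.0 + 1125·661.0 + 1025·141.9 + 175·871.4) / 3125 = 396.2776

ȳ_st ≈ 396.28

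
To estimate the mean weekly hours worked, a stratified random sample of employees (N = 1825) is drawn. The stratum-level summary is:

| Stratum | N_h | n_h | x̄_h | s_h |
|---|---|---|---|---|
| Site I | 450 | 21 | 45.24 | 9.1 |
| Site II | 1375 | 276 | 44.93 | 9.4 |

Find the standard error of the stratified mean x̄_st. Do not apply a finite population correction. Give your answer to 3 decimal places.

SE(x̄_st) ≈ 0.649

V̂(x̄_st) = Σ W_h² s_h²/n_h, with W_h = N_h/N and N = 1825:
  stratum Site I: (450/1825)²·9.1²/21 = 0.239752
  stratum Site II: (1375/1825)²·9.4²/276 = 0.18173
V̂(x̄_st) = 0.421482
SE(x̄_st) = √0.421482 = 0.649217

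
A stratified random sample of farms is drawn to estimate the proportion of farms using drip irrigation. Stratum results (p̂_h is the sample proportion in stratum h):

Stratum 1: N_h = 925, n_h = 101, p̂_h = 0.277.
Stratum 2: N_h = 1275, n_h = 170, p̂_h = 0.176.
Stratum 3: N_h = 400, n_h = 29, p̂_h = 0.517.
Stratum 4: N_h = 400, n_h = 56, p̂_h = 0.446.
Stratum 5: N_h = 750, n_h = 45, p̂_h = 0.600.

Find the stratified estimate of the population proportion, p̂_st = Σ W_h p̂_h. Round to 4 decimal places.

N = 3750; stratum weights W_h = N_h/N.
p̂_st = Σ W_h p̂_h = (925·0.277 + 1275·0.176 + 400·0.517 + 400·0.446 + 750·0.600)/3750 = 0.35089

p̂_st ≈ 0.3509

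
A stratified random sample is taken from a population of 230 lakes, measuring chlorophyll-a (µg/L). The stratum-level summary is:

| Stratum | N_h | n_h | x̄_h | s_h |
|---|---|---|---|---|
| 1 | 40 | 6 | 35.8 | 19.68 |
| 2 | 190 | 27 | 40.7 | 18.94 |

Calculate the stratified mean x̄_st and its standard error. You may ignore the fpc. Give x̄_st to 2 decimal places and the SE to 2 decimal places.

x̄_st ≈ 39.85, SE ≈ 3.32

x̄_st = Σ W_h x̄_h = (40·35.8 + 190·40.7)/230 = 39.84783
V̂(x̄_st) = Σ W_h² s_h²/n_h, with W_h = N_h/N and N = 230:
  stratum 1: (40/230)²·19.68²/6 = 1.95238
  stratum 2: (190/230)²·18.94²/27 = 9.06667
V̂(x̄_st) = 11.019
SE(x̄_st) = √11.019 = 3.31949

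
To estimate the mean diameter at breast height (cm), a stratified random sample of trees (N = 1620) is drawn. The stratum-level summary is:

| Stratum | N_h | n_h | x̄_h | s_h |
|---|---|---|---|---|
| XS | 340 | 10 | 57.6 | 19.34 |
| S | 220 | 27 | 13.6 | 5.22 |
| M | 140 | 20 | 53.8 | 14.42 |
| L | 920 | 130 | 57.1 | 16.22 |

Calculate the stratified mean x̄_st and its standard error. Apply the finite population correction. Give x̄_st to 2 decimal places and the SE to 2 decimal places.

x̄_st ≈ 51.01, SE ≈ 1.50

x̄_st = Σ W_h x̄_h = (340·57.6 + 220·13.6 + 140·53.8 + 920·57.1)/1620 = 51.01235
V̂(x̄_st) = Σ W_h² (1 − n_h/N_h) s_h²/n_h, with W_h = N_h/N and N = 1620:
  stratum XS: (340/1620)²·(1 − 10/340)·19.34²/10 = 1.5991
  stratum S: (220/1620)²·(1 − 27/220)·5.22²/27 = 0.0163278
  stratum M: (140/1620)²·(1 − 20/140)·14.42²/20 = 0.0665549
  stratum L: (920/1620)²·(1 − 130/920)·16.22²/130 = 0.560458
V̂(x̄_st) = 2.24244
SE(x̄_st) = √2.24244 = 1.49748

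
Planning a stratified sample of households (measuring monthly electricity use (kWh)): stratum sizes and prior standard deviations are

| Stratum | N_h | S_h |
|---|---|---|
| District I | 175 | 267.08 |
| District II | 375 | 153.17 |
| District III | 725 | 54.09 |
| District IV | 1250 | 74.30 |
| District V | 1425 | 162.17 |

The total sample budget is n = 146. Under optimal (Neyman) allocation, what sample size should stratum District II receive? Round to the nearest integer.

Neyman allocation: n_h = n · N_h S_h / Σ N_i S_i, with n = 146.
  stratum District I: N_h·S_h = 175·267.08 = 46739.00
  stratum District II: N_h·S_h = 375·153.17 = 57438.75
  stratum District III: N_h·S_h = 725·54.09 = 39215.25
  stratum District IV: N_h·S_h = 1250·74.30 = 92875.00
  stratum District V: N_h·S_h = 1425·162.17 = 231092.25
Σ N_h S_h = 467360.25
n for stratum District II = 146·57438.75/467360.25 = 17.943 → 18

18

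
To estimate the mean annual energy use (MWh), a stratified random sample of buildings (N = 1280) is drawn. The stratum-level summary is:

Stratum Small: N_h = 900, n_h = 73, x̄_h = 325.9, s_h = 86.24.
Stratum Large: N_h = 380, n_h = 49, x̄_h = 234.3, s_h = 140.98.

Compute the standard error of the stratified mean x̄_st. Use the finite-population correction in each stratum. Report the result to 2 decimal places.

SE(x̄_st) ≈ 8.80

V̂(x̄_st) = Σ W_h² (1 − n_h/N_h) s_h²/n_h, with W_h = N_h/N and N = 1280:
  stratum Small: (900/1280)²·(1 − 73/900)·86.24²/73 = 46.2831
  stratum Large: (380/1280)²·(1 − 49/380)·140.98²/49 = 31.1394
V̂(x̄_st) = 77.4226
SE(x̄_st) = √77.4226 = 8.79901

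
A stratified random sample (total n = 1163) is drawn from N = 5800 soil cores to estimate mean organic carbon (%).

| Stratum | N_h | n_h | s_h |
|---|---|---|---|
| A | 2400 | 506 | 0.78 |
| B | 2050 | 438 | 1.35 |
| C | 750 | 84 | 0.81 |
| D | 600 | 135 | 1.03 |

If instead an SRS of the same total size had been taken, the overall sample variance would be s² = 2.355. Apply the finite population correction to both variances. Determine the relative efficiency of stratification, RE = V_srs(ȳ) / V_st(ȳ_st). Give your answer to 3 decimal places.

RE ≈ 2.152

V̂(ȳ_st) = Σ W_h² (1 − n_h/N_h) s_h²/n_h, with W_h = N_h/N and N = 5800:
  stratum A: (2400/5800)²·(1 − 506/2400)·0.78²/506 = 0.00016247
  stratum B: (2050/5800)²·(1 − 438/2050)·1.35²/438 = 0.000408749
  stratum C: (750/5800)²·(1 − 84/750)·0.81²/84 = 0.000115977
  stratum D: (600/5800)²·(1 − 135/600)·1.03²/135 = 6.51762e-05
V_st = 0.000752372
V_srs = (1 − 1163/5800)·2.355/1163 = 0.0016189
Relative efficiency = V_srs / V_st = 0.0016189/0.000752372 = 2.1517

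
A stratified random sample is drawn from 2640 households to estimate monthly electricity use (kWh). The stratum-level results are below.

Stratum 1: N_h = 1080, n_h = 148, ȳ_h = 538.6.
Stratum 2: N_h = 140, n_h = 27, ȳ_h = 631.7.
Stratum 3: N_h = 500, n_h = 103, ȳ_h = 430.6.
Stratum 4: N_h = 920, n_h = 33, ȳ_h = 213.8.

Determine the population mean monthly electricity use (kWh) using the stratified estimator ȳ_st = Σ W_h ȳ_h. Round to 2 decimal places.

N = Σ N_h = 2640. Stratum weights W_h = N_h/N.
ȳ_st = (1080·538.6 + 140·631.7 + 500·430.6 + 920·213.8) / 2640 = 409.8947

ȳ_st ≈ 409.89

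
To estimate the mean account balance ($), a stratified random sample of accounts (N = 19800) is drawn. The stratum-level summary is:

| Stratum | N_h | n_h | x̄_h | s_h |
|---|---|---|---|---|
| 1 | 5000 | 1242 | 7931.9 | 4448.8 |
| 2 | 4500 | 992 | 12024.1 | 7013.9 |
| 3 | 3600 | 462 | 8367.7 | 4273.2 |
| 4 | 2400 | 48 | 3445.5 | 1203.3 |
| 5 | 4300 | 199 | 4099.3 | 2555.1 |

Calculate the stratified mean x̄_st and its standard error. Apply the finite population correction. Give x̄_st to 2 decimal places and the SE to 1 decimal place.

x̄_st = Σ W_h x̄_h = (5000·7931.9 + 4500·12024.1 + 3600·8367.7 + 2400·3445.5 + 4300·4099.3)/19800 = 7565.04343
V̂(x̄_st) = Σ W_h² (1 − n_h/N_h) s_h²/n_h, with W_h = N_h/N and N = 19800:
  stratum 1: (5000/19800)²·(1 − 1242/5000)·4448.8²/1242 = 763.766
  stratum 2: (4500/19800)²·(1 − 992/4500)·7013.9²/992 = 1996.87
  stratum 3: (3600/19800)²·(1 − 462/3600)·4273.2²/462 = 1138.91
  stratum 4: (2400/19800)²·(1 − 48/2400)·1203.3²/48 = 434.335
  stratum 5: (4300/19800)²·(1 − 199/4300)·2555.1²/199 = 1475.67
V̂(x̄_st) = 5809.55
SE(x̄_st) = √5809.55 = 76.2204

x̄_st ≈ 7565.04, SE ≈ 76.2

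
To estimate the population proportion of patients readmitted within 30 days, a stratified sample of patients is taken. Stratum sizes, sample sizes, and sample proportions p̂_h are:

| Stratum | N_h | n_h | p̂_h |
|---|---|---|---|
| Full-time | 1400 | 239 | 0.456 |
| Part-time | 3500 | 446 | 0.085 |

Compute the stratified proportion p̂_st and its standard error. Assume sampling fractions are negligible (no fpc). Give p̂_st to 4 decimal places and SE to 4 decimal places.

N = 4900; stratum weights W_h = N_h/N.
p̂_st = Σ W_h p̂_h = (1400·0.456 + 3500·0.085)/4900 = 0.19100
V̂(p̂_st) = Σ W_h² p̂_h(1−p̂_h)/(n_h−1):
  stratum Full-time: (1400/4900)²·0.456·0.544/238 = 8.50845e-05
  stratum Part-time: (3500/4900)²·0.085·0.915/445 = 8.91711e-05
V̂(p̂_st) = 0.000174256; SE = √V̂ = 0.0132006

p̂_st ≈ 0.1910, SE ≈ 0.0132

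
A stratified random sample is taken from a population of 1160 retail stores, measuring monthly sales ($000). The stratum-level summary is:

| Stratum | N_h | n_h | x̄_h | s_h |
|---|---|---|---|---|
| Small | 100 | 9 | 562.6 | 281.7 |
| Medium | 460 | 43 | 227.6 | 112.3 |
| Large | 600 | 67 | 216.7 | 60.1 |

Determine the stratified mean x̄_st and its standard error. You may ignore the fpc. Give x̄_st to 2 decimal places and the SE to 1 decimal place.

x̄_st ≈ 250.84, SE ≈ 11.2

x̄_st = Σ W_h x̄_h = (100·562.6 + 460·227.6 + 600·216.7)/1160 = 250.84138
V̂(x̄_st) = Σ W_h² s_h²/n_h, with W_h = N_h/N and N = 1160:
  stratum Small: (100/1160)²·281.7²/9 = 65.5262
  stratum Medium: (460/1160)²·112.3²/43 = 46.1202
  stratum Large: (600/1160)²·60.1²/67 = 14.4232
V̂(x̄_st) = 126.07
SE(x̄_st) = √126.07 = 11.2281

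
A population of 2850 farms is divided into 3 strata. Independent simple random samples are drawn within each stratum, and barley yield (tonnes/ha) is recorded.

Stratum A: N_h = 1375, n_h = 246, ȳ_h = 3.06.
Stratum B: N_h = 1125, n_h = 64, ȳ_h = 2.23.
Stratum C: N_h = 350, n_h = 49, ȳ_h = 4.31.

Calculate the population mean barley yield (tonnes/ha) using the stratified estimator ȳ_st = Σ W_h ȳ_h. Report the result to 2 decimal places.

ȳ_st ≈ 2.89

N = Σ N_h = 2850. Stratum weights W_h = N_h/N.
ȳ_st = (1375·3.06 + 1125·2.23 + 350·4.31) / 2850 = 2.8859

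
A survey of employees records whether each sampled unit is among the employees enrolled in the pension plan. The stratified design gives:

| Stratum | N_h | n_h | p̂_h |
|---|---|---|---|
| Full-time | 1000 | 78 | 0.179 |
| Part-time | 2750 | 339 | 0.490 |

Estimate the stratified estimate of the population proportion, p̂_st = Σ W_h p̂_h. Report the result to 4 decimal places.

p̂_st ≈ 0.4071

N = 3750; stratum weights W_h = N_h/N.
p̂_st = Σ W_h p̂_h = (1000·0.179 + 2750·0.490)/3750 = 0.40707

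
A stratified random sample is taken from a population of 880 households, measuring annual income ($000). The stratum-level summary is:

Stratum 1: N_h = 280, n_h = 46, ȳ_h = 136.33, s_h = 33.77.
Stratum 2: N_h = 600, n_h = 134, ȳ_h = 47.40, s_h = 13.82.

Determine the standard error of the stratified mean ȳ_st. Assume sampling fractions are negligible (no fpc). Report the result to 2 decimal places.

V̂(ȳ_st) = Σ W_h² s_h²/n_h, with W_h = N_h/N and N = 880:
  stratum 1: (280/880)²·33.77²/46 = 2.50989
  stratum 2: (600/880)²·13.82²/134 = 0.662595
V̂(ȳ_st) = 3.17249
SE(ȳ_st) = √3.17249 = 1.78115

SE(ȳ_st) ≈ 1.78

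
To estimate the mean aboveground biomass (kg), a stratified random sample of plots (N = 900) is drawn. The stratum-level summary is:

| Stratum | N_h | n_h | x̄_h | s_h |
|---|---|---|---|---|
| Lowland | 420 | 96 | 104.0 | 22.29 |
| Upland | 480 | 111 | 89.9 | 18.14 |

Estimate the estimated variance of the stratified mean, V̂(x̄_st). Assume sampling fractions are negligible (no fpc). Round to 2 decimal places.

V̂(x̄_st) ≈ 1.97

V̂(x̄_st) = Σ W_h² s_h²/n_h, with W_h = N_h/N and N = 900:
  stratum Lowland: (420/900)²·22.29²/96 = 1.1271
  stratum Upland: (480/900)²·18.14²/111 = 0.843236
V̂(x̄_st) = 1.97034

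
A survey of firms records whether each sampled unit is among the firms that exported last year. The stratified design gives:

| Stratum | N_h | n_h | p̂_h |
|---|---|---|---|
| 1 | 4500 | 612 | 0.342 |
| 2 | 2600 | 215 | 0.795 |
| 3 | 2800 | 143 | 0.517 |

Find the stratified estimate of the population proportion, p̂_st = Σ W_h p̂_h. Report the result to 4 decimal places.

N = 9900; stratum weights W_h = N_h/N.
p̂_st = Σ W_h p̂_h = (4500·0.342 + 2600·0.795 + 2800·0.517)/9900 = 0.51046

p̂_st ≈ 0.5105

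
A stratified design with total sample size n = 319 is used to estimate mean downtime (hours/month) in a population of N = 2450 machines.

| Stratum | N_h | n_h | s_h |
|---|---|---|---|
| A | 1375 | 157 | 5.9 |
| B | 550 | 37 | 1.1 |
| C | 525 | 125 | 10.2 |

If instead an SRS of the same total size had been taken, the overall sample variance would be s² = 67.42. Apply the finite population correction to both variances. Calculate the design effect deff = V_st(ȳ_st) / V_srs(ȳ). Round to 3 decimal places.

deff ≈ 0.503

V̂(ȳ_st) = Σ W_h² (1 − n_h/N_h) s_h²/n_h, with W_h = N_h/N and N = 2450:
  stratum A: (1375/2450)²·(1 − 157/1375)·5.9²/157 = 0.0618617
  stratum B: (550/2450)²·(1 − 37/550)·1.1²/37 = 0.0015372
  stratum C: (525/2450)²·(1 − 125/525)·10.2²/125 = 0.0291191
V_st = 0.092518
V_srs = (1 − 319/2450)·67.42/319 = 0.18383
deff = V_st / V_srs = 0.092518/0.18383 = 0.5033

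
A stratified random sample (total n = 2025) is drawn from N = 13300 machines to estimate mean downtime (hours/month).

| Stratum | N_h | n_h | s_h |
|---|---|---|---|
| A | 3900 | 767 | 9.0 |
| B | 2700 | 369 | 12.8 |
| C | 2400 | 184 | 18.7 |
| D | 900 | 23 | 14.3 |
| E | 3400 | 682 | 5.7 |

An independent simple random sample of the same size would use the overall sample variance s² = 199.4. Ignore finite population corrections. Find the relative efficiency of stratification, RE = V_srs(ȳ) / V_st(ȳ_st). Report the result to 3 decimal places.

RE ≈ 0.740

V̂(ȳ_st) = Σ W_h² s_h²/n_h, with W_h = N_h/N and N = 13300:
  stratum A: (3900/13300)²·9.0²/767 = 0.00908062
  stratum B: (2700/13300)²·12.8²/369 = 0.0182986
  stratum C: (2400/13300)²·18.7²/184 = 0.0618849
  stratum D: (900/13300)²·14.3²/23 = 0.0407123
  stratum E: (3400/13300)²·5.7²/682 = 0.00311329
V_st = 0.13309
V_srs = s²/n = 199.4/2025 = 0.0984691
Relative efficiency = V_srs / V_st = 0.0984691/0.13309 = 0.7399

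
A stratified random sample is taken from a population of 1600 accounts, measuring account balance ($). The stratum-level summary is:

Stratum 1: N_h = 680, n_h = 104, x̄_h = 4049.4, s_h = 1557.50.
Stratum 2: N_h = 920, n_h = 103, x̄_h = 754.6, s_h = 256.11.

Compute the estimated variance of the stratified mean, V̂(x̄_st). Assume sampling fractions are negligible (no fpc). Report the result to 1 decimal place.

V̂(x̄_st) = Σ W_h² s_h²/n_h, with W_h = N_h/N and N = 1600:
  stratum 1: (680/1600)²·1557.50²/104 = 4213.09
  stratum 2: (920/1600)²·256.11²/103 = 210.548
V̂(x̄_st) = 4423.64

V̂(x̄_st) ≈ 4423.6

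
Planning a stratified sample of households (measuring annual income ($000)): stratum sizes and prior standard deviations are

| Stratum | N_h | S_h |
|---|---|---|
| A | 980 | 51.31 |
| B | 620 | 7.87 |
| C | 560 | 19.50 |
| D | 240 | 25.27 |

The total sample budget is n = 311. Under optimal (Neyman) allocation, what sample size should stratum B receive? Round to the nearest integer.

21

Neyman allocation: n_h = n · N_h S_h / Σ N_i S_i, with n = 311.
  stratum A: N_h·S_h = 980·51.31 = 50283.80
  stratum B: N_h·S_h = 620·7.87 = 4879.40
  stratum C: N_h·S_h = 560·19.50 = 10920.00
  stratum D: N_h·S_h = 240·25.27 = 6064.80
Σ N_h S_h = 72148.00
n for stratum B = 311·4879.40/72148.00 = 21.033 → 21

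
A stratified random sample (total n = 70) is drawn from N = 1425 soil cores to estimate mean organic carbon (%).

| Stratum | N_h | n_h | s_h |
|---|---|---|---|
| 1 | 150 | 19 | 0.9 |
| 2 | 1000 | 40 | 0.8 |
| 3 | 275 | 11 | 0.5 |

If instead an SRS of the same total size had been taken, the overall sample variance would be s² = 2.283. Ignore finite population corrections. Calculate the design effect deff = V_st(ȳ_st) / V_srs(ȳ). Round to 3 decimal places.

deff ≈ 0.282

V̂(ȳ_st) = Σ W_h² s_h²/n_h, with W_h = N_h/N and N = 1425:
  stratum 1: (150/1425)²·0.9²/19 = 0.000472372
  stratum 2: (1000/1425)²·0.8²/40 = 0.00787935
  stratum 3: (275/1425)²·0.5²/11 = 0.000846414
V_st = 0.00919813
V_srs = s²/n = 2.283/70 = 0.0326143
deff = V_st / V_srs = 0.00919813/0.0326143 = 0.2820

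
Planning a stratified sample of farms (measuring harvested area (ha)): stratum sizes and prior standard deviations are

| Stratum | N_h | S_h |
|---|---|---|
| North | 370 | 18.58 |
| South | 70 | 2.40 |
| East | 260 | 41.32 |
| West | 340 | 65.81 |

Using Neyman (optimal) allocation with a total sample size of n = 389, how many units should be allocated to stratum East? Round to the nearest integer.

104

Neyman allocation: n_h = n · N_h S_h / Σ N_i S_i, with n = 389.
  stratum North: N_h·S_h = 370·18.58 = 6874.60
  stratum South: N_h·S_h = 70·2.40 = 168.00
  stratum East: N_h·S_h = 260·41.32 = 10743.20
  stratum West: N_h·S_h = 340·65.81 = 22375.40
Σ N_h S_h = 40161.20
n for stratum East = 389·10743.20/40161.20 = 104.058 → 104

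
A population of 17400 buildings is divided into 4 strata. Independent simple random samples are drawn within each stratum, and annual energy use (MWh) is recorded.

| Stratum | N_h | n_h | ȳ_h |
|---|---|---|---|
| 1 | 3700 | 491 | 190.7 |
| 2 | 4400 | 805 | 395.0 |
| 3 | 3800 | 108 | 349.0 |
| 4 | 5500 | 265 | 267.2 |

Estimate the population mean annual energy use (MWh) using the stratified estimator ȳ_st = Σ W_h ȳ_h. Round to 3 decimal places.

N = Σ N_h = 17400. Stratum weights W_h = N_h/N.
ȳ_st = (3700·190.7 + 4400·395.0 + 3800·349.0 + 5500·267.2) / 17400 = 301.11437

ȳ_st ≈ 301.114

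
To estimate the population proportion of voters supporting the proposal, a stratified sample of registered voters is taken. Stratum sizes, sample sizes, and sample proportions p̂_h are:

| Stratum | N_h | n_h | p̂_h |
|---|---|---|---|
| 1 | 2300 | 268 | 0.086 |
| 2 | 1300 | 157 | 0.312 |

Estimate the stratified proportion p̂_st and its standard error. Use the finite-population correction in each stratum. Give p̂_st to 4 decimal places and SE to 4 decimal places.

p̂_st ≈ 0.1676, SE ≈ 0.0162

N = 3600; stratum weights W_h = N_h/N.
p̂_st = Σ W_h p̂_h = (2300·0.086 + 1300·0.312)/3600 = 0.16761
V̂(p̂_st) = Σ W_h² (1 − n_h/N_h) p̂_h(1−p̂_h)/(n_h−1):
  stratum 1: (2300/3600)²·(1 − 268/2300)·0.086·0.914/267 = 0.000106165
  stratum 2: (1300/3600)²·(1 − 157/1300)·0.312·0.688/156 = 0.000157762
V̂(p̂_st) = 0.000263927; SE = √V̂ = 0.0162458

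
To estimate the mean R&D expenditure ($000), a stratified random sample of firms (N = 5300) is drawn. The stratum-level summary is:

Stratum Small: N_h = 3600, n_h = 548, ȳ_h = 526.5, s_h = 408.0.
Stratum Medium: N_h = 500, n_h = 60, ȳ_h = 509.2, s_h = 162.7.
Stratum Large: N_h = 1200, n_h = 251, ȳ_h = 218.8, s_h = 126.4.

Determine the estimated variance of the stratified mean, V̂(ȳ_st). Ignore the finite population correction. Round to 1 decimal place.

V̂(ȳ_st) = Σ W_h² s_h²/n_h, with W_h = N_h/N and N = 5300:
  stratum Small: (3600/5300)²·408.0²/548 = 140.15
  stratum Medium: (500/5300)²·162.7²/60 = 3.92656
  stratum Large: (1200/5300)²·126.4²/251 = 3.26311
V̂(ȳ_st) = 147.34

V̂(ȳ_st) ≈ 147.3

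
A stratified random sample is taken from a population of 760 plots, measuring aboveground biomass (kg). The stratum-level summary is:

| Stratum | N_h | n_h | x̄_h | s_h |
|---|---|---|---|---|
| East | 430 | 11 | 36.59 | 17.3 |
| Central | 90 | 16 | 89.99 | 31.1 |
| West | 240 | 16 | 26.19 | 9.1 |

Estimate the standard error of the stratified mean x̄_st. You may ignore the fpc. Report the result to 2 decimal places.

V̂(x̄_st) = Σ W_h² s_h²/n_h, with W_h = N_h/N and N = 760:
  stratum East: (430/760)²·17.3²/11 = 8.70982
  stratum Central: (90/760)²·31.1²/16 = 0.847732
  stratum West: (240/760)²·9.1²/16 = 0.516129
V̂(x̄_st) = 10.0737
SE(x̄_st) = √10.0737 = 3.17391

SE(x̄_st) ≈ 3.17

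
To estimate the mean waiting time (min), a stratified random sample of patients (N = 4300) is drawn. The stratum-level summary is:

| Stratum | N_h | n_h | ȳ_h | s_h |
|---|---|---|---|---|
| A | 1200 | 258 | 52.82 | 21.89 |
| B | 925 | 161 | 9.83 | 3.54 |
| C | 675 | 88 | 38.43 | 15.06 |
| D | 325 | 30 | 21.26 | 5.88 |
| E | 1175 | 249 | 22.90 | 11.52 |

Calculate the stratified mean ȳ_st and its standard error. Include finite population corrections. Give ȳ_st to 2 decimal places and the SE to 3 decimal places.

ȳ_st ≈ 30.75, SE ≈ 0.457

ȳ_st = Σ W_h ȳ_h = (1200·52.82 + 925·9.83 + 675·38.43 + 325·21.26 + 1175·22.90)/4300 = 30.75209
V̂(ȳ_st) = Σ W_h² (1 − n_h/N_h) s_h²/n_h, with W_h = N_h/N and N = 4300:
  stratum A: (1200/4300)²·(1 − 258/1200)·21.89²/258 = 0.113545
  stratum B: (925/4300)²·(1 − 161/925)·3.54²/161 = 0.00297494
  stratum C: (675/4300)²·(1 − 88/675)·15.06²/88 = 0.0552296
  stratum D: (325/4300)²·(1 − 30/325)·5.88²/30 = 0.00597588
  stratum E: (1175/4300)²·(1 − 249/1175)·11.52²/249 = 0.031363
V̂(ȳ_st) = 0.209088
SE(ȳ_st) = √0.209088 = 0.457262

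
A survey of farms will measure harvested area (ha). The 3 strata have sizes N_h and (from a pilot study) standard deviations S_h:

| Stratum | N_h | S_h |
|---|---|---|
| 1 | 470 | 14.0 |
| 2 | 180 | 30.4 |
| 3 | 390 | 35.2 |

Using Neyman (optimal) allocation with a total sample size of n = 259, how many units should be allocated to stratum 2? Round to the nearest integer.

55

Neyman allocation: n_h = n · N_h S_h / Σ N_i S_i, with n = 259.
  stratum 1: N_h·S_h = 470·14.0 = 6580.00
  stratum 2: N_h·S_h = 180·30.4 = 5472.00
  stratum 3: N_h·S_h = 390·35.2 = 13728.00
Σ N_h S_h = 25780.00
n for stratum 2 = 259·5472.00/25780.00 = 54.975 → 55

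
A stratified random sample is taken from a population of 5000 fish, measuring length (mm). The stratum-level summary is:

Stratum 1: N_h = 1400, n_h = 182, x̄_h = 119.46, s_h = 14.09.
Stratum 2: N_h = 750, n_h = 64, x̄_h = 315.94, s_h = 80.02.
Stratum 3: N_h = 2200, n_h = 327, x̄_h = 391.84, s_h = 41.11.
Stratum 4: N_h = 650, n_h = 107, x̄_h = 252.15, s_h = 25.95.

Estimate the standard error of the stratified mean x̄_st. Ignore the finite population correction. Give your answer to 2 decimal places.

SE(x̄_st) ≈ 1.86

V̂(x̄_st) = Σ W_h² s_h²/n_h, with W_h = N_h/N and N = 5000:
  stratum 1: (1400/5000)²·14.09²/182 = 0.0855198
  stratum 2: (750/5000)²·80.02²/64 = 2.25113
  stratum 3: (2200/5000)²·41.11²/327 = 1.00058
  stratum 4: (650/5000)²·25.95²/107 = 0.10636
V̂(x̄_st) = 3.44359
SE(x̄_st) = √3.44359 = 1.85569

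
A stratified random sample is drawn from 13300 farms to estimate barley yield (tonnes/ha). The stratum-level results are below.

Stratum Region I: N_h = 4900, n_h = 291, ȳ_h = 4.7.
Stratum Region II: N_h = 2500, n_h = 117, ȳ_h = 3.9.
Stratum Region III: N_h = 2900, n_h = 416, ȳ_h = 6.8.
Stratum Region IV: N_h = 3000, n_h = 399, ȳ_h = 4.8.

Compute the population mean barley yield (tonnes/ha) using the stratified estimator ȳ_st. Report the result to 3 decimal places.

N = Σ N_h = 13300. Stratum weights W_h = N_h/N.
ȳ_st = (4900·4.7 + 2500·3.9 + 2900·6.8 + 3000·4.8) / 13300 = 5.03008

ȳ_st ≈ 5.030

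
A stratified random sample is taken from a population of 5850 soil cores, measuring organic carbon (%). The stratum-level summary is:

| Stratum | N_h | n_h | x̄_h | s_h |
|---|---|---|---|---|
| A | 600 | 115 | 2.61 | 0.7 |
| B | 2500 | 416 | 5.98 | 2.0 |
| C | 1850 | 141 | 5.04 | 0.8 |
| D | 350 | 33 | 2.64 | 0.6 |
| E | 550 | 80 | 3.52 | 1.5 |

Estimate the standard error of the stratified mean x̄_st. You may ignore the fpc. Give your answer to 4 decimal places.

SE(x̄_st) ≈ 0.0504

V̂(x̄_st) = Σ W_h² s_h²/n_h, with W_h = N_h/N and N = 5850:
  stratum A: (600/5850)²·0.7²/115 = 4.48218e-05
  stratum B: (2500/5850)²·2.0²/416 = 0.00175604
  stratum C: (1850/5850)²·0.8²/141 = 0.000453934
  stratum D: (350/5850)²·0.6²/33 = 3.90493e-05
  stratum E: (550/5850)²·1.5²/80 = 0.000248603
V̂(x̄_st) = 0.00254245
SE(x̄_st) = √0.00254245 = 0.0504227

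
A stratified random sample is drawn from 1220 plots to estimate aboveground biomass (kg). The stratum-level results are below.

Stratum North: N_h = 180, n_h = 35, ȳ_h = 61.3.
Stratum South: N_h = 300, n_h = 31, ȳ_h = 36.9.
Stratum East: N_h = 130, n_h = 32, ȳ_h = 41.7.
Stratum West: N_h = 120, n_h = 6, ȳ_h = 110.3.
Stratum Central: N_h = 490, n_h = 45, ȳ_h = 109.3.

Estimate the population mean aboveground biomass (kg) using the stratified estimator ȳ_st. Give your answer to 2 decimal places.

ȳ_st ≈ 77.31

N = Σ N_h = 1220. Stratum weights W_h = N_h/N.
ȳ_st = (180·61.3 + 300·36.9 + 130·41.7 + 120·110.3 + 490·109.3) / 1220 = 77.3098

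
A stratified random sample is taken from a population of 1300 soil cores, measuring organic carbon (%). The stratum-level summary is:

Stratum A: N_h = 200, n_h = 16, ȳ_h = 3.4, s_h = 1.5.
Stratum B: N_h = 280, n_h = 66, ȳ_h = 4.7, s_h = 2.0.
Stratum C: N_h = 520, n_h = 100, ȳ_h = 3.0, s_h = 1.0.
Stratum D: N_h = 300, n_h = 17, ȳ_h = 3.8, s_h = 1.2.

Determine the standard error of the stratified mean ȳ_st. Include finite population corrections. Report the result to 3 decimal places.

V̂(ȳ_st) = Σ W_h² (1 − n_h/N_h) s_h²/n_h, with W_h = N_h/N and N = 1300:
  stratum A: (200/1300)²·(1 − 16/200)·1.5²/16 = 0.00306213
  stratum B: (280/1300)²·(1 − 66/280)·2.0²/66 = 0.00214883
  stratum C: (520/1300)²·(1 − 100/520)·1.0²/100 = 0.00129231
  stratum D: (300/1300)²·(1 − 17/300)·1.2²/17 = 0.00425534
V̂(ȳ_st) = 0.0107586
SE(ȳ_st) = √0.0107586 = 0.103724

SE(ȳ_st) ≈ 0.104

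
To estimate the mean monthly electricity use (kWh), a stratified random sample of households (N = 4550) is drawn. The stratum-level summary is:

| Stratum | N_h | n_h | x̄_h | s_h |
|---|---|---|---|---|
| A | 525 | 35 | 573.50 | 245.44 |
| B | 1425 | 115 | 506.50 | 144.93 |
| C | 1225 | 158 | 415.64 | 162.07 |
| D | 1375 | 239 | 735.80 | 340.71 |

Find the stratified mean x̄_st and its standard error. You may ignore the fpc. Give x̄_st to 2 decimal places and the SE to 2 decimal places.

x̄_st ≈ 559.06, SE ≈ 9.86

x̄_st = Σ W_h x̄_h = (525·573.50 + 1425·506.50 + 1225·415.64 + 1375·735.80)/4550 = 559.06242
V̂(x̄_st) = Σ W_h² s_h²/n_h, with W_h = N_h/N and N = 4550:
  stratum A: (525/4550)²·245.44²/35 = 22.9149
  stratum B: (1425/4550)²·144.93²/115 = 17.9154
  stratum C: (1225/4550)²·162.07²/158 = 12.0503
  stratum D: (1375/4550)²·340.71²/239 = 44.3562
V̂(x̄_st) = 97.2368
SE(x̄_st) = √97.2368 = 9.86087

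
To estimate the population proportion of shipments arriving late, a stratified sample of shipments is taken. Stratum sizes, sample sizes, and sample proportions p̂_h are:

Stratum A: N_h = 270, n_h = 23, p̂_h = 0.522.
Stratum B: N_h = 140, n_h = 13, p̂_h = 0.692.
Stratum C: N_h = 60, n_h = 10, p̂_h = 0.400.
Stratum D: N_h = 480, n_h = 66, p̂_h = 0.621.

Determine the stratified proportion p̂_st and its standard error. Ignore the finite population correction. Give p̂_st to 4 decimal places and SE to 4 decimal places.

p̂_st ≈ 0.5894, SE ≈ 0.0483

N = 950; stratum weights W_h = N_h/N.
p̂_st = Σ W_h p̂_h = (270·0.522 + 140·0.692 + 60·0.400 + 480·0.621)/950 = 0.58937
V̂(p̂_st) = Σ W_h² p̂_h(1−p̂_h)/(n_h−1):
  stratum A: (270/950)²·0.522·0.478/22 = 0.000916128
  stratum B: (140/950)²·0.692·0.308/12 = 0.000385731
  stratum C: (60/950)²·0.400·0.600/9 = 0.000106371
  stratum D: (480/950)²·0.621·0.379/65 = 0.000924385
V̂(p̂_st) = 0.00233261; SE = √V̂ = 0.0482971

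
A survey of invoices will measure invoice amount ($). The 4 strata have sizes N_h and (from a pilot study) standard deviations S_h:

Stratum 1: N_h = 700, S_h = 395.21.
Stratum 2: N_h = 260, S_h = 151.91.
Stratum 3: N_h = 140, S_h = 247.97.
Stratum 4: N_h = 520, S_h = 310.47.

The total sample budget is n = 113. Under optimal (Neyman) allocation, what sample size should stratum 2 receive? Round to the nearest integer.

Neyman allocation: n_h = n · N_h S_h / Σ N_i S_i, with n = 113.
  stratum 1: N_h·S_h = 700·395.21 = 276647.00
  stratum 2: N_h·S_h = 260·151.91 = 39496.60
  stratum 3: N_h·S_h = 140·247.97 = 34715.80
  stratum 4: N_h·S_h = 520·310.47 = 161444.40
Σ N_h S_h = 512303.80
n for stratum 2 = 113·39496.60/512303.80 = 8.712 → 9

9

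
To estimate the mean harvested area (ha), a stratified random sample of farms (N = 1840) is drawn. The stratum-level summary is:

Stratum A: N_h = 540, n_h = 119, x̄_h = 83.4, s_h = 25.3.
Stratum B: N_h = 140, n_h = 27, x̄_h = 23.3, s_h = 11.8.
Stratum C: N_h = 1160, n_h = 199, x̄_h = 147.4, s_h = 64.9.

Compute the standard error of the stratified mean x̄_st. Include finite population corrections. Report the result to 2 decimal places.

SE(x̄_st) ≈ 2.71

V̂(x̄_st) = Σ W_h² (1 − n_h/N_h) s_h²/n_h, with W_h = N_h/N and N = 1840:
  stratum A: (540/1840)²·(1 − 119/540)·25.3²/119 = 0.361189
  stratum B: (140/1840)²·(1 − 27/140)·11.8²/27 = 0.0240974
  stratum C: (1160/1840)²·(1 − 199/1160)·64.9²/199 = 6.96919
V̂(x̄_st) = 7.35447
SE(x̄_st) = √7.35447 = 2.71191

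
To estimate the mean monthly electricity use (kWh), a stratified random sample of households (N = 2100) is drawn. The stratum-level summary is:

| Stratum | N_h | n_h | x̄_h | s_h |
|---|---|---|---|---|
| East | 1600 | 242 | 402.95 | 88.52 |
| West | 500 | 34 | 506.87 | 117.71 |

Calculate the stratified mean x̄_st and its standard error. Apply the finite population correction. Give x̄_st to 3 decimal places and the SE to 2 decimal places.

x̄_st ≈ 427.693, SE ≈ 6.12

x̄_st = Σ W_h x̄_h = (1600·402.95 + 500·506.87)/2100 = 427.69286
V̂(x̄_st) = Σ W_h² (1 − n_h/N_h) s_h²/n_h, with W_h = N_h/N and N = 2100:
  stratum East: (1600/2100)²·(1 − 242/1600)·88.52²/242 = 15.9532
  stratum West: (500/2100)²·(1 − 34/500)·117.71²/34 = 21.531
V̂(x̄_st) = 37.4843
SE(x̄_st) = √37.4843 = 6.12244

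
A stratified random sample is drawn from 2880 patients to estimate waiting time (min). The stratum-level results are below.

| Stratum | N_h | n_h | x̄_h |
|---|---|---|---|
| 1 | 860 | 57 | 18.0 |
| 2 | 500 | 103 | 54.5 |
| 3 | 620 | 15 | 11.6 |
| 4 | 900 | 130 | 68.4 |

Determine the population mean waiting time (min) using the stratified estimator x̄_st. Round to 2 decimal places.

N = Σ N_h = 2880. Stratum weights W_h = N_h/N.
x̄_st = (860·18.0 + 500·54.5 + 620·11.6 + 900·68.4) / 2880 = 38.7090

x̄_st ≈ 38.71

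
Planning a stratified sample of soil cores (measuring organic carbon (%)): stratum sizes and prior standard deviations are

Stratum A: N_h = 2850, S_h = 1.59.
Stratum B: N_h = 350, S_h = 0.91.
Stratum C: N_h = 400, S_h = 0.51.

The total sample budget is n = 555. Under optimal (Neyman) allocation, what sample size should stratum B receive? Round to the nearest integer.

35

Neyman allocation: n_h = n · N_h S_h / Σ N_i S_i, with n = 555.
  stratum A: N_h·S_h = 2850·1.59 = 4531.50
  stratum B: N_h·S_h = 350·0.91 = 318.50
  stratum C: N_h·S_h = 400·0.51 = 204.00
Σ N_h S_h = 5054.00
n for stratum B = 555·318.50/5054.00 = 34.976 → 35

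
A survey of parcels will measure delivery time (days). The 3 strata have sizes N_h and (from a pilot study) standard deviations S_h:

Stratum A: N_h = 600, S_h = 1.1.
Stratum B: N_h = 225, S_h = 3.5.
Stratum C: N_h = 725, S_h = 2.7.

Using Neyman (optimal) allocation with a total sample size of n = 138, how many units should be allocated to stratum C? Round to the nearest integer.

Neyman allocation: n_h = n · N_h S_h / Σ N_i S_i, with n = 138.
  stratum A: N_h·S_h = 600·1.1 = 660.00
  stratum B: N_h·S_h = 225·3.5 = 787.50
  stratum C: N_h·S_h = 725·2.7 = 1957.50
Σ N_h S_h = 3405.00
n for stratum C = 138·1957.50/3405.00 = 79.335 → 79

79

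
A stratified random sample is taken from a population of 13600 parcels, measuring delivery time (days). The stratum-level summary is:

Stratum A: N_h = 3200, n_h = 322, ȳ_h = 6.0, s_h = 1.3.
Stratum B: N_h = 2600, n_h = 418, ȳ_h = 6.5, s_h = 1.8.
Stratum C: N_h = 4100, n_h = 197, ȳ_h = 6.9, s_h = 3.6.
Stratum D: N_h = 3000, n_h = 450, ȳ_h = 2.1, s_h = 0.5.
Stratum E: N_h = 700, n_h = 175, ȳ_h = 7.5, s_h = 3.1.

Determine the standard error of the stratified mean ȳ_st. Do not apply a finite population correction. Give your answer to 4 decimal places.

SE(ȳ_st) ≈ 0.0820

V̂(ȳ_st) = Σ W_h² s_h²/n_h, with W_h = N_h/N and N = 13600:
  stratum A: (3200/13600)²·1.3²/322 = 0.000290571
  stratum B: (2600/13600)²·1.8²/418 = 0.000283294
  stratum C: (4100/13600)²·3.6²/197 = 0.005979
  stratum D: (3000/13600)²·0.5²/450 = 2.70329e-05
  stratum E: (700/13600)²·3.1²/175 = 0.00014548
V̂(ȳ_st) = 0.00672538
SE(ȳ_st) = √0.00672538 = 0.0820084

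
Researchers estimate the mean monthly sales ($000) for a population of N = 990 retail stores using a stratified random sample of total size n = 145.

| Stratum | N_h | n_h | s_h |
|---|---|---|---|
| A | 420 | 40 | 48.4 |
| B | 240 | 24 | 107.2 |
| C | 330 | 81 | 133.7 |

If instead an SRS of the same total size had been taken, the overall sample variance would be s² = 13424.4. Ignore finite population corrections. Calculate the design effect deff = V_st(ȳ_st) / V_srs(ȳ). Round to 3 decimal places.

V̂(ȳ_st) = Σ W_h² s_h²/n_h, with W_h = N_h/N and N = 990:
  stratum A: (420/990)²·48.4²/40 = 10.5404
  stratum B: (240/990)²·107.2²/24 = 28.1404
  stratum C: (330/990)²·133.7²/81 = 24.5208
V_st = 63.2017
V_srs = s²/n = 13424.4/145 = 92.5821
deff = V_st / V_srs = 63.2017/92.5821 = 0.6827

deff ≈ 0.683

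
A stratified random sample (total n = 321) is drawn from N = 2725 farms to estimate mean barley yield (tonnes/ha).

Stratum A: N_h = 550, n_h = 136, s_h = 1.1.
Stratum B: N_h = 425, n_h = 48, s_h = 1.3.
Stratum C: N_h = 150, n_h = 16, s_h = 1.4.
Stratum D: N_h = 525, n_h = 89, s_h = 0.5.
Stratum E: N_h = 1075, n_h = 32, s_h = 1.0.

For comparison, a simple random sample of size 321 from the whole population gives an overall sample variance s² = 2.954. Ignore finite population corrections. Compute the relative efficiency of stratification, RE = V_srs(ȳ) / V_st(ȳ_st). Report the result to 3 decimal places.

RE ≈ 1.403

V̂(ȳ_st) = Σ W_h² s_h²/n_h, with W_h = N_h/N and N = 2725:
  stratum A: (550/2725)²·1.1²/136 = 0.000362442
  stratum B: (425/2725)²·1.3²/48 = 0.000856427
  stratum C: (150/2725)²·1.4²/16 = 0.000371181
  stratum D: (525/2725)²·0.5²/89 = 0.000104264
  stratum E: (1075/2725)²·1.0²/32 = 0.00486333
V_st = 0.00655765
V_srs = s²/n = 2.954/321 = 0.00920249
Relative efficiency = V_srs / V_st = 0.00920249/0.00655765 = 1.4033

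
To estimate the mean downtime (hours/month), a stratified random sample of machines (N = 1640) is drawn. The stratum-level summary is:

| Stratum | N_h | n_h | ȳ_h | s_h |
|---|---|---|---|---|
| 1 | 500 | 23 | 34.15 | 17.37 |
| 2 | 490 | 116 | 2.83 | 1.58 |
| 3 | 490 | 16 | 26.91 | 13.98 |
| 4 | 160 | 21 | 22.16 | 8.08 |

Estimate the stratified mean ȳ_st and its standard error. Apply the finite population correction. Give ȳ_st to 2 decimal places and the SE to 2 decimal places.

ȳ_st ≈ 21.46, SE ≈ 1.50

ȳ_st = Σ W_h ȳ_h = (500·34.15 + 490·2.83 + 490·26.91 + 160·22.16)/1640 = 21.45927
V̂(ȳ_st) = Σ W_h² (1 − n_h/N_h) s_h²/n_h, with W_h = N_h/N and N = 1640:
  stratum 1: (500/1640)²·(1 − 23/500)·17.37²/23 = 1.16325
  stratum 2: (490/1640)²·(1 − 116/490)·1.58²/116 = 0.00146635
  stratum 3: (490/1640)²·(1 − 16/490)·13.98²/16 = 1.05483
  stratum 4: (160/1640)²·(1 − 21/160)·8.08²/21 = 0.0257069
V̂(ȳ_st) = 2.24525
SE(ȳ_st) = √2.24525 = 1.49842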